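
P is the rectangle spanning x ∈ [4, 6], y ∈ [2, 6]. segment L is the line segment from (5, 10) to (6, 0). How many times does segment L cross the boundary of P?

2

The segment meets the boundary at (5.8,2), (5.4,6).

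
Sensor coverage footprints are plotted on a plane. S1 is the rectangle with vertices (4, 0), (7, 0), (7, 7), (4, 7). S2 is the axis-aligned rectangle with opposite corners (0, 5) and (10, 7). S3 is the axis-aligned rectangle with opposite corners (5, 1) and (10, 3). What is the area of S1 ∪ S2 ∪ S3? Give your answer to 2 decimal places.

41.00

By inclusion–exclusion:
Individual areas: |S1| = 21, |S2| = 20, |S3| = 10.
|S1∩S2|: x∈[4,7], y∈[5,7] → 3·2 = 6.
|S1∩S3|: x∈[5,7], y∈[1,3] → 2·2 = 4.
|S2∩S3| = 0 (no overlap).
|S1∩S2∩S3| = 0.
|S1 ∪ S2 ∪ S3| = 51 − 10 + 0 = 41.00.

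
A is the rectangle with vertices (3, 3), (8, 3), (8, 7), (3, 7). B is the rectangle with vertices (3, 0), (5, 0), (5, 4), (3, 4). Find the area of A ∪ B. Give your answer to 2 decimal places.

26.00

By inclusion–exclusion:
Individual areas: |A| = 20, |B| = 8.
|A∩B|: x∈[3,5], y∈[3,4] → 2·1 = 2.
|A ∪ B| = 28 − 2 = 26.00.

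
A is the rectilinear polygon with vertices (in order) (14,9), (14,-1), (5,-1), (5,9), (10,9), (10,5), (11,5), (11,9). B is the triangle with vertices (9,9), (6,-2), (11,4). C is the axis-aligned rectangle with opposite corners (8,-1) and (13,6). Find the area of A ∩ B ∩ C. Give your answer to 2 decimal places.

10.14

The intersection is the polygon with vertices (8.182,6), (10,6), (10,5), (10.6,5), (11,4), (8,0.4), (8,5.333).
By the shoelace formula its area is 10.14.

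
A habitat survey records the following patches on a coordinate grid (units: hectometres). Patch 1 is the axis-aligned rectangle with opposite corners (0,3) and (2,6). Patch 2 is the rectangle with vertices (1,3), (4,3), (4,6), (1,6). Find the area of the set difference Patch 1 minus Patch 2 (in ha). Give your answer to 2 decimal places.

3.00

|Patch 1∩Patch 2|: x∈[1,2], y∈[3,6] → 1·3 = 3.
|Patch 1| = 6.
|Patch 1 ∖ Patch 2| = |Patch 1| − |Patch 1∩Patch 2| = 6 − 3 = 3.00.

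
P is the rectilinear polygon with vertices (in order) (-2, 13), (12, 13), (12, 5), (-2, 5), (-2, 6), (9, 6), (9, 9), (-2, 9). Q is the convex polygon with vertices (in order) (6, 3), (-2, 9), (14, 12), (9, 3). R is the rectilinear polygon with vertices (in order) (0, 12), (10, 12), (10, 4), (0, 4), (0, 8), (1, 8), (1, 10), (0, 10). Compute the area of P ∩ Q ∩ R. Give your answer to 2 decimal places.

22.99

The intersection is the polygon with vertices (3.333,5), (2,6), (9,6), (9,9), (1,9), (1,9.562), (10,11.25), (10,5).
By the shoelace formula its area is 22.99.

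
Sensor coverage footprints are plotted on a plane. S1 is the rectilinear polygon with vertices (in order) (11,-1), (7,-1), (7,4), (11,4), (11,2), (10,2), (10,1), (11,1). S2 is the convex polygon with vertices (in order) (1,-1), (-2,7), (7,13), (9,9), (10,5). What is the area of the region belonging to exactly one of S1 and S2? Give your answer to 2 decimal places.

|S1| = 19, |S2| = 92, |S1∩S2| = 0.75.
|S1 △ S2| = |S1| + |S2| − 2·|S1∩S2| = 19 + 92 − 1.5 = 109.50.

109.50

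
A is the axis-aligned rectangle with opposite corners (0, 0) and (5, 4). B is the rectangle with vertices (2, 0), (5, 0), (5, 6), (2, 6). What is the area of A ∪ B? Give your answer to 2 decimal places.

26.00

By inclusion–exclusion:
Individual areas: |A| = 20, |B| = 18.
|A∩B|: x∈[2,5], y∈[0,4] → 3·4 = 12.
|A ∪ B| = 38 − 12 = 26.00.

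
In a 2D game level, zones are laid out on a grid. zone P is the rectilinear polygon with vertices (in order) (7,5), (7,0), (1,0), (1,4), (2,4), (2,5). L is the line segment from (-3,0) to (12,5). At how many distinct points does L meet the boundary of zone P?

2

The segment meets the boundary at (7,3.333), (1,1.333).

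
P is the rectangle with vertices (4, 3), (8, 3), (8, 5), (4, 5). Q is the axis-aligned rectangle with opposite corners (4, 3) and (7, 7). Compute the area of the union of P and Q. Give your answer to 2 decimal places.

14.00

By inclusion–exclusion:
Individual areas: |P| = 8, |Q| = 12.
|P∩Q|: x∈[4,7], y∈[3,5] → 3·2 = 6.
|P ∪ Q| = 20 − 6 = 14.00.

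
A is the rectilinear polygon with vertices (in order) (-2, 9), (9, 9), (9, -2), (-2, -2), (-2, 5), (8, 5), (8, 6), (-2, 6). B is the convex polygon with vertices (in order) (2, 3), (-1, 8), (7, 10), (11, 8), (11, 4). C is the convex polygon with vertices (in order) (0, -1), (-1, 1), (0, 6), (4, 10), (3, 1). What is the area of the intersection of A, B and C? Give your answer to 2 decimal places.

10.44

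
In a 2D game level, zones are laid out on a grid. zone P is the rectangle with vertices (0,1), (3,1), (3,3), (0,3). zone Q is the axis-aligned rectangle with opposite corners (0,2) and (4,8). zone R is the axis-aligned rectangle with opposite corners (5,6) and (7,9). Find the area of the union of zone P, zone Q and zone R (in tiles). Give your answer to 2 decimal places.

By inclusion–exclusion:
Individual areas: |zone P| = 6, |zone Q| = 24, |zone R| = 6.
|zone P∩zone Q|: x∈[0,3], y∈[2,3] → 3·1 = 3.
|zone P∩zone R| = 0 (no overlap).
|zone Q∩zone R| = 0 (no overlap).
|zone P∩zone Q∩zone R| = 0.
|zone P ∪ zone Q ∪ zone R| = 36 − 3 + 0 = 33.00.

33.00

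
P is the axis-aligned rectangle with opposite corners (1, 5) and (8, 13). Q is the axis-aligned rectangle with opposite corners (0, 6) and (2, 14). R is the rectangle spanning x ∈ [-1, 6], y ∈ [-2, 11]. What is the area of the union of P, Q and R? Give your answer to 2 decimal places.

121.00

By inclusion–exclusion:
Individual areas: |P| = 56, |Q| = 16, |R| = 91.
|P∩Q|: x∈[1,2], y∈[6,13] → 1·7 = 7.
|P∩R|: x∈[1,6], y∈[5,11] → 5·6 = 30.
|Q∩R|: x∈[0,2], y∈[6,11] → 2·5 = 10.
|P∩Q∩R| = 5.
|P ∪ Q ∪ R| = 163 − 47 + 5 = 121.00.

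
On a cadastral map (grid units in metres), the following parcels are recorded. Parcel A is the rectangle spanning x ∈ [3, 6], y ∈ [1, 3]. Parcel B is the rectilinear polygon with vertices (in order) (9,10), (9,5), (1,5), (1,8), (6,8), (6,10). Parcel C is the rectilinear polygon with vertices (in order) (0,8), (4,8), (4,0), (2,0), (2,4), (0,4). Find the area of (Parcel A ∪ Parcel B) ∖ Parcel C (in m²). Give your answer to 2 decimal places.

|Parcel A ∪ Parcel B| = 36.
|(Parcel A ∪ Parcel B) ∩ Parcel C| = 11.
|(Parcel A ∪ Parcel B) ∖ Parcel C| = 36 − 11 = 25.00.

25.00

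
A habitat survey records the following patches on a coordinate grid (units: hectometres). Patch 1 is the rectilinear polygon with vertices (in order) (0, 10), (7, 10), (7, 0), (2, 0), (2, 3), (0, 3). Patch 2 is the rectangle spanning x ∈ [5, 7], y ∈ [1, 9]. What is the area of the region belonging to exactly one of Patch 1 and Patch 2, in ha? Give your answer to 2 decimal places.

|Patch 1| = 64, |Patch 2| = 16, |Patch 1∩Patch 2| = 16.
|Patch 1 △ Patch 2| = |Patch 1| + |Patch 2| − 2·|Patch 1∩Patch 2| = 64 + 16 − 32 = 48.00.

48.00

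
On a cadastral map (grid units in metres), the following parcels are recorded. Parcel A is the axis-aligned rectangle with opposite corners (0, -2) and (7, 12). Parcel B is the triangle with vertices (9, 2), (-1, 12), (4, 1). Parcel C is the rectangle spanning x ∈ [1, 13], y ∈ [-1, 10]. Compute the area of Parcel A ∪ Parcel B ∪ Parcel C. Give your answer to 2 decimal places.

164.60

By inclusion–exclusion:
Individual areas: |Parcel A| = 98, |Parcel B| = 30, |Parcel C| = 132.
|Parcel A∩Parcel B| = 27.
|Parcel A∩Parcel C|: x∈[1,7], y∈[-1,10] → 6·11 = 66.
|Parcel B∩Parcel C| = 27.6.
|Parcel A∩Parcel B∩Parcel C| = 25.2.
|Parcel A ∪ Parcel B ∪ Parcel C| = 260 − 120.6 + 25.2 = 164.60.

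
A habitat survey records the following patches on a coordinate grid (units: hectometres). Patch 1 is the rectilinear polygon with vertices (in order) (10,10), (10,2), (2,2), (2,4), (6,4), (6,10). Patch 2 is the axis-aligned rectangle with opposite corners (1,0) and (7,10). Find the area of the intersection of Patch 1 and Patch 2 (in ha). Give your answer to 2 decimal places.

16.00

The intersection is the polygon with vertices (2,2), (2,4), (6,4), (6,10), (7,10), (7,2).
By the shoelace formula its area is 16.00.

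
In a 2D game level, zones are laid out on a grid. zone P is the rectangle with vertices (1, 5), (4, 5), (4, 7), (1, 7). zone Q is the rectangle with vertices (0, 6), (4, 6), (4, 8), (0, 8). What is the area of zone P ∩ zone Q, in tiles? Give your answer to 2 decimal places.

3.00

|zone P∩zone Q|: x∈[1,4], y∈[6,7] → 3·1 = 3.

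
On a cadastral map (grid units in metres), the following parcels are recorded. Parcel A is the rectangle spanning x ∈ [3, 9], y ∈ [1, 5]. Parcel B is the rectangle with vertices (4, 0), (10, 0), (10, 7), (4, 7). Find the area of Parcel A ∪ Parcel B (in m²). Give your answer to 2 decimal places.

46.00

By inclusion–exclusion:
Individual areas: |Parcel A| = 24, |Parcel B| = 42.
|Parcel A∩Parcel B|: x∈[4,9], y∈[1,5] → 5·4 = 20.
|Parcel A ∪ Parcel B| = 66 − 20 = 46.00.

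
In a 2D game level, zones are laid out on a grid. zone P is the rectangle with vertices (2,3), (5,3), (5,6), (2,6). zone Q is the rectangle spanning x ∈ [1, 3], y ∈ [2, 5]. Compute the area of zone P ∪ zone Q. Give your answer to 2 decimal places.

13.00

By inclusion–exclusion:
Individual areas: |zone P| = 9, |zone Q| = 6.
|zone P∩zone Q|: x∈[2,3], y∈[3,5] → 1·2 = 2.
|zone P ∪ zone Q| = 15 − 2 = 13.00.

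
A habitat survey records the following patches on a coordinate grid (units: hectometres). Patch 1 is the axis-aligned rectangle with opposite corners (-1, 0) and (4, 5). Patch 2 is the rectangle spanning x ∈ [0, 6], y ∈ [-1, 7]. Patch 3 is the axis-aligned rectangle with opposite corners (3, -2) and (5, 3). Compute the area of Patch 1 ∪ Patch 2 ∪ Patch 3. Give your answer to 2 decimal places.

By inclusion–exclusion:
Individual areas: |Patch 1| = 25, |Patch 2| = 48, |Patch 3| = 10.
|Patch 1∩Patch 2|: x∈[0,4], y∈[0,5] → 4·5 = 20.
|Patch 1∩Patch 3|: x∈[3,4], y∈[0,3] → 1·3 = 3.
|Patch 2∩Patch 3|: x∈[3,5], y∈[-1,3] → 2·4 = 8.
|Patch 1∩Patch 2∩Patch 3| = 3.
|Patch 1 ∪ Patch 2 ∪ Patch 3| = 83 − 31 + 3 = 55.00.

55.00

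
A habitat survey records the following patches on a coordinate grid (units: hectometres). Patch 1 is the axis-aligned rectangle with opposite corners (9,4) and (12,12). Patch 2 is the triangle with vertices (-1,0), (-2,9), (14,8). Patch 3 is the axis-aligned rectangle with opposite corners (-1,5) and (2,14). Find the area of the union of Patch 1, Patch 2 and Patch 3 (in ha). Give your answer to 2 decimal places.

104.71

By inclusion–exclusion:
Individual areas: |Patch 1| = 24, |Patch 2| = 71.5, |Patch 3| = 27.
|Patch 1∩Patch 2| = 6.2562.
|Patch 1∩Patch 3| = 0 (no overlap).
|Patch 2∩Patch 3| = 11.5312.
|Patch 1∩Patch 2∩Patch 3| = 0.
|Patch 1 ∪ Patch 2 ∪ Patch 3| = 122.5 − 17.7875 + 0 = 104.71.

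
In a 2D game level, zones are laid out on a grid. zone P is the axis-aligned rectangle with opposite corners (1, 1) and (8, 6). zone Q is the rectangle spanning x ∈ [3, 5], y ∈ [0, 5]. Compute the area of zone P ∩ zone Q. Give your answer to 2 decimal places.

|zone P∩zone Q|: x∈[3,5], y∈[1,5] → 2·4 = 8.

8.00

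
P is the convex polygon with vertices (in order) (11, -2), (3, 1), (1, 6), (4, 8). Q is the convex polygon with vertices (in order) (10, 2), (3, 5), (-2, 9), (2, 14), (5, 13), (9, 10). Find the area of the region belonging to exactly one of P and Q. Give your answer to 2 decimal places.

|P| = 39, |Q| = 79, |P∩Q| = 10.6146.
|P △ Q| = |P| + |Q| − 2·|P∩Q| = 39 + 79 − 21.2291 = 96.77.

96.77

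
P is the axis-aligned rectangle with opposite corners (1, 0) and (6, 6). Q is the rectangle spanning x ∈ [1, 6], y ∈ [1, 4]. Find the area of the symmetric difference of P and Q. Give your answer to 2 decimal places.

15.00

|P∩Q|: x∈[1,6], y∈[1,4] → 5·3 = 15.
|P △ Q| = |P| + |Q| − 2·|P∩Q| = 30 + 15 − 30 = 15.00.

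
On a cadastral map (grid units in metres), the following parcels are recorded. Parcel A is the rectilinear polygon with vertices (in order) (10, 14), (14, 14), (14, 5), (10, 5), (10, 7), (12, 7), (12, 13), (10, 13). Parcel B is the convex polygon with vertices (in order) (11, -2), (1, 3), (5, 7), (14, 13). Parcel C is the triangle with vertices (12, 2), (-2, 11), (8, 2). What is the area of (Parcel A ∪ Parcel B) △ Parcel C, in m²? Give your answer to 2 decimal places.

92.22

|Parcel A ∪ Parcel B| = 100.2333.
|(Parcel A ∪ Parcel B) ∩ Parcel C| = 13.0046.
|(Parcel A ∪ Parcel B) △ Parcel C| = 100.2333 + 18 − 26.0093 = 92.22.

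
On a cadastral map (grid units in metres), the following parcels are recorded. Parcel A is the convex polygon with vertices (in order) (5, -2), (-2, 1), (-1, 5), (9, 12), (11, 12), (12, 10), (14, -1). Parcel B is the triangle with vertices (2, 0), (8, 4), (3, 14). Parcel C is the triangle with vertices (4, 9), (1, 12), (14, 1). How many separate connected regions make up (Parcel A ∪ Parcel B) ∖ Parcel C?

(Parcel A ∪ Parcel B) ∖ Parcel C splits into 2 disjoint pieces (area 105.5862, area 49.2151).

2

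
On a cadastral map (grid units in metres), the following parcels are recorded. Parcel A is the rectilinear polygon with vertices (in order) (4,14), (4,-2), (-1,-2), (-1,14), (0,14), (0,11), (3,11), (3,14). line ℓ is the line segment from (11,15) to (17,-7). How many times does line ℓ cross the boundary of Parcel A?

The segment lies entirely outside Parcel A and never meets its boundary.

0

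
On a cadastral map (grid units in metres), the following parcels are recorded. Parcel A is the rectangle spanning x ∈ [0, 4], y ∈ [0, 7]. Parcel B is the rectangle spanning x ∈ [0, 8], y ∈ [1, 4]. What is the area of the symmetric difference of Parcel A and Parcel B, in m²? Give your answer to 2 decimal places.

|Parcel A∩Parcel B|: x∈[0,4], y∈[1,4] → 4·3 = 12.
|Parcel A △ Parcel B| = |Parcel A| + |Parcel B| − 2·|Parcel A∩Parcel B| = 28 + 24 − 24 = 28.00.

28.00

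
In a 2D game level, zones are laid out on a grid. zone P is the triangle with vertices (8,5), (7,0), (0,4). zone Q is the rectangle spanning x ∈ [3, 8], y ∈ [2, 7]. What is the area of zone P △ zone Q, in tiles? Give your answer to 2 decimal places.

19.57

|zone P| = 19.5, |zone Q| = 25, |zone P∩zone Q| = 12.4661.
|zone P △ zone Q| = |zone P| + |zone Q| − 2·|zone P∩zone Q| = 19.5 + 25 − 24.9321 = 19.57.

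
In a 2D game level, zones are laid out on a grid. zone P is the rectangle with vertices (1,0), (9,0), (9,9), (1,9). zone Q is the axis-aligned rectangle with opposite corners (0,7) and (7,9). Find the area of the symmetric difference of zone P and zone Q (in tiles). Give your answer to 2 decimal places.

62.00

|zone P∩zone Q|: x∈[1,7], y∈[7,9] → 6·2 = 12.
|zone P △ zone Q| = |zone P| + |zone Q| − 2·|zone P∩zone Q| = 72 + 14 − 24 = 62.00.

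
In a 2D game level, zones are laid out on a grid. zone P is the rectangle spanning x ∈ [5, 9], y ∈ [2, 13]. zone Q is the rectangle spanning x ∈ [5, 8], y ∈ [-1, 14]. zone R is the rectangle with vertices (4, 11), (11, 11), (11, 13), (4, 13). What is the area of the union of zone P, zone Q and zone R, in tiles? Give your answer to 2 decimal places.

By inclusion–exclusion:
Individual areas: |zone P| = 44, |zone Q| = 45, |zone R| = 14.
|zone P∩zone Q|: x∈[5,8], y∈[2,13] → 3·11 = 33.
|zone P∩zone R|: x∈[5,9], y∈[11,13] → 4·2 = 8.
|zone Q∩zone R|: x∈[5,8], y∈[11,13] → 3·2 = 6.
|zone P∩zone Q∩zone R| = 6.
|zone P ∪ zone Q ∪ zone R| = 103 − 47 + 6 = 62.00.

62.00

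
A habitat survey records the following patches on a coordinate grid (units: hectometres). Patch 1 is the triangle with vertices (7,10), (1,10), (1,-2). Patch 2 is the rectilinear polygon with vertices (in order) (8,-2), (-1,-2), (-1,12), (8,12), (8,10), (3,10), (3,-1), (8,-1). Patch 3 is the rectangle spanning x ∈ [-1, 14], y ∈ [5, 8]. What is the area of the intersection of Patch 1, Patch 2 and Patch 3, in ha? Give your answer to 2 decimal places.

The intersection is the polygon with vertices (3,5), (1,5), (1,8), (3,8).
By the shoelace formula its area is 6.00.

6.00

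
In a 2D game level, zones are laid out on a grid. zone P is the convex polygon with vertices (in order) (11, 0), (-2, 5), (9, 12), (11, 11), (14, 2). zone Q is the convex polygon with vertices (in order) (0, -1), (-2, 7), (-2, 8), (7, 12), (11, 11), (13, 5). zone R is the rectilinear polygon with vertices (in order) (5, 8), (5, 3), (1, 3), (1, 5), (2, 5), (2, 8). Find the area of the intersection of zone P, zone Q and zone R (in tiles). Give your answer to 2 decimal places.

15.91

The intersection is the polygon with vertices (2.714,8), (5,8), (5,3), (3.2,3), (1,3.846), (1,5), (2,5), (2,7.545).
By the shoelace formula its area is 15.91.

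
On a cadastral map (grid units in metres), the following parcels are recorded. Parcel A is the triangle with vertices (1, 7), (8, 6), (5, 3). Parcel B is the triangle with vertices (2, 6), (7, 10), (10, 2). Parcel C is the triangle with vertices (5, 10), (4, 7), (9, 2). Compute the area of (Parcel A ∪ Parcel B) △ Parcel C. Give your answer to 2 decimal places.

22.23

|Parcel A ∪ Parcel B| = 29.8182.
|(Parcel A ∪ Parcel B) ∩ Parcel C| = 8.7944.
|(Parcel A ∪ Parcel B) △ Parcel C| = 29.8182 + 10 − 17.5887 = 22.23.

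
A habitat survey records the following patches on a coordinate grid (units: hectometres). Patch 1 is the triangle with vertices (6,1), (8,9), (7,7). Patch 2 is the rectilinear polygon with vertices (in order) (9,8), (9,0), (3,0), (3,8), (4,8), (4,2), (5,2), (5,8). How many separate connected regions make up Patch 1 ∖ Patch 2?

1

Patch 1 ∖ Patch 2 is a single connected region.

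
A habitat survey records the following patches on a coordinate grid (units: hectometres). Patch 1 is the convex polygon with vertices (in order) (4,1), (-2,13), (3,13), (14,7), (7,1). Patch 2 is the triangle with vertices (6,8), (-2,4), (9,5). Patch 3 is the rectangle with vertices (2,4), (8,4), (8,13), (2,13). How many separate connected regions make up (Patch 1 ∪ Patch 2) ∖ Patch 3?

(Patch 1 ∪ Patch 2) ∖ Patch 3 splits into 2 disjoint pieces (area 19.0727, area 39.0682).

2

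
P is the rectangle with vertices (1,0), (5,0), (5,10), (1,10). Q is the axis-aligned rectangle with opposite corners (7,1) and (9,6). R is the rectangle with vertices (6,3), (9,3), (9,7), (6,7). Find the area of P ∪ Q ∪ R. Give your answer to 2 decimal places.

56.00

By inclusion–exclusion:
Individual areas: |P| = 40, |Q| = 10, |R| = 12.
|P∩Q| = 0 (no overlap).
|P∩R| = 0 (no overlap).
|Q∩R|: x∈[7,9], y∈[3,6] → 2·3 = 6.
|P∩Q∩R| = 0.
|P ∪ Q ∪ R| = 62 − 6 + 0 = 56.00.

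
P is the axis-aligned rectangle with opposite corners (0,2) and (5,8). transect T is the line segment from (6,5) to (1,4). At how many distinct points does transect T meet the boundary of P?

The segment meets the boundary at (5,4.8).

1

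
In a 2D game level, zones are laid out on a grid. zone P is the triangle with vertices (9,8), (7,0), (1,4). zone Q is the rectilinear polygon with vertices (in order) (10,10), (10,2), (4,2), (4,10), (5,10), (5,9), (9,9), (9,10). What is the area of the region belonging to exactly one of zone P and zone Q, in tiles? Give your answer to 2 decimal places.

|zone P| = 28, |zone Q| = 44, |zone P∩zone Q| = 19.25.
|zone P △ zone Q| = |zone P| + |zone Q| − 2·|zone P∩zone Q| = 28 + 44 − 38.5 = 33.50.

33.50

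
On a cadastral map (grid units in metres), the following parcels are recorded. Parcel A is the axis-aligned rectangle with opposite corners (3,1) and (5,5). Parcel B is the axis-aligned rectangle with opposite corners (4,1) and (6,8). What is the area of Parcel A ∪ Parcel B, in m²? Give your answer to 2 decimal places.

By inclusion–exclusion:
Individual areas: |Parcel A| = 8, |Parcel B| = 14.
|Parcel A∩Parcel B|: x∈[4,5], y∈[1,5] → 1·4 = 4.
|Parcel A ∪ Parcel B| = 22 − 4 = 18.00.

18.00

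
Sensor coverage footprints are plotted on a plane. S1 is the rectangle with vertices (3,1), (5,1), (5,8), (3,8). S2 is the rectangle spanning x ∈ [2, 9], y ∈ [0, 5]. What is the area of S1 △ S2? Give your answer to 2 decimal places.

|S1∩S2|: x∈[3,5], y∈[1,5] → 2·4 = 8.
|S1 △ S2| = |S1| + |S2| − 2·|S1∩S2| = 14 + 35 − 16 = 33.00.

33.00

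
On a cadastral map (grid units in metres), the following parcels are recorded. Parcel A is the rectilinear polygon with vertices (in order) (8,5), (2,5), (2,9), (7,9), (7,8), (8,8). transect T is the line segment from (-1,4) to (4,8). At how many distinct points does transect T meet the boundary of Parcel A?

The segment meets the boundary at (2,6.4).

1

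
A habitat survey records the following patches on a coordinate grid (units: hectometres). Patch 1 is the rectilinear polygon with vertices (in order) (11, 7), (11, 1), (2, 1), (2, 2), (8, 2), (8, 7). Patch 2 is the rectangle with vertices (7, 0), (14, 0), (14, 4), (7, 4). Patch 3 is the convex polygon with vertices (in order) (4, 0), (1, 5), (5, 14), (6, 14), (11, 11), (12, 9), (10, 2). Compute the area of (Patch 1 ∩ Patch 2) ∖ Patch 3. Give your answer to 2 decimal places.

3.93

|Patch 1 ∩ Patch 2| = 10.
|(Patch 1 ∩ Patch 2) ∩ Patch 3| = 6.0714.
|(Patch 1 ∩ Patch 2) ∖ Patch 3| = 10 − 6.0714 = 3.93.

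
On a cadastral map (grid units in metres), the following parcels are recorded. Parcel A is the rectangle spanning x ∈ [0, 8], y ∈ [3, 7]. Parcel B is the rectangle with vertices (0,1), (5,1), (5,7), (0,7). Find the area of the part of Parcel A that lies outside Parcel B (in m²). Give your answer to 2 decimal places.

12.00

|Parcel A∩Parcel B|: x∈[0,5], y∈[3,7] → 5·4 = 20.
|Parcel A| = 32.
|Parcel A ∖ Parcel B| = |Parcel A| − |Parcel A∩Parcel B| = 32 − 20 = 12.00.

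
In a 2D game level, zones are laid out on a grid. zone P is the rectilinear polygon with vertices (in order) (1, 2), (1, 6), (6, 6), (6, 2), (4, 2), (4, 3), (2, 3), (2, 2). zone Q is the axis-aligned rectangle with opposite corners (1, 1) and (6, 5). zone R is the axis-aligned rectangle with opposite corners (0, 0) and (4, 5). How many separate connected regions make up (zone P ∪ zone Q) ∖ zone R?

(zone P ∪ zone Q) ∖ zone R is a single connected region.

1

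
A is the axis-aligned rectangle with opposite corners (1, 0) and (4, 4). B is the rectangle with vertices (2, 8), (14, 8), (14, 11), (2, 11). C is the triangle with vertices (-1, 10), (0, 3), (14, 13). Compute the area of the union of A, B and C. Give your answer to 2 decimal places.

81.04

By inclusion–exclusion:
Individual areas: |A| = 12, |B| = 36, |C| = 54.
|A∩B| = 0 (no overlap).
|A∩C| = 0.0571.
|B∩C| = 20.9.
|A∩B∩C| = 0.
|A ∪ B ∪ C| = 102 − 20.9571 + 0 = 81.04.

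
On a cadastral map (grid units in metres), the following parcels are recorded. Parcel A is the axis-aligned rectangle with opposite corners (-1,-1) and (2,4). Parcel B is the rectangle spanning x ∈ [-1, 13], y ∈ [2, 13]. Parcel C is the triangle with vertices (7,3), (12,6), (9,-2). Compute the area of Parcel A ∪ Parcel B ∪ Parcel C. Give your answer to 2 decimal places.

By inclusion–exclusion:
Individual areas: |Parcel A| = 15, |Parcel B| = 154, |Parcel C| = 15.5.
|Parcel A∩Parcel B|: x∈[-1,2], y∈[2,4] → 3·2 = 6.
|Parcel A∩Parcel C| = 0.
|Parcel B∩Parcel C| = 9.3.
|Parcel A∩Parcel B∩Parcel C| = 0.
|Parcel A ∪ Parcel B ∪ Parcel C| = 184.5 − 15.3 + 0 = 169.20.

169.20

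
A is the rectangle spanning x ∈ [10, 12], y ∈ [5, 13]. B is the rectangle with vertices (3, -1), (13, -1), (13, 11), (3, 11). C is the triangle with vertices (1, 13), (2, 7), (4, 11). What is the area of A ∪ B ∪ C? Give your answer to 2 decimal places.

131.00

By inclusion–exclusion:
Individual areas: |A| = 16, |B| = 120, |C| = 8.
|A∩B|: x∈[10,12], y∈[5,11] → 2·6 = 12.
|A∩C| = 0.
|B∩C| = 1.
|A∩B∩C| = 0.
|A ∪ B ∪ C| = 144 − 13 + 0 = 131.00.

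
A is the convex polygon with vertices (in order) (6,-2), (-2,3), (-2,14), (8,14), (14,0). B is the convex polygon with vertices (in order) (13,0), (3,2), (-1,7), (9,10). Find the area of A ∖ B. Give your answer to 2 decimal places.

109.00

|A| = 186, |A∩B| = 77.
|A ∖ B| = |A| − |A∩B| = 186 − 77 = 109.00.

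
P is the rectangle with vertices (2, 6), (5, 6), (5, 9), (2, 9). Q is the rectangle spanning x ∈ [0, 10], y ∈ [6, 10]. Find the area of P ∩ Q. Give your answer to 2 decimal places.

|P∩Q|: x∈[2,5], y∈[6,9] → 3·3 = 9.

9.00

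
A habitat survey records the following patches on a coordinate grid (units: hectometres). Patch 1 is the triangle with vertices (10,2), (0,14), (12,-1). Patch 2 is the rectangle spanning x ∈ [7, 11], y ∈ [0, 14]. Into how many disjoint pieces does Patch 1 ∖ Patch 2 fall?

2

Patch 1 ∖ Patch 2 splits into 2 disjoint pieces (area 1.225, area 0.125).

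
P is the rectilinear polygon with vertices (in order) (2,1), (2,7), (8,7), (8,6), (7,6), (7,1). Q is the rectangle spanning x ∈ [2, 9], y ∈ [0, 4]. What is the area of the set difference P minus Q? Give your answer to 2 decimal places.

|P| = 31, |P∩Q| = 15.
|P ∖ Q| = |P| − |P∩Q| = 31 − 15 = 16.00.

16.00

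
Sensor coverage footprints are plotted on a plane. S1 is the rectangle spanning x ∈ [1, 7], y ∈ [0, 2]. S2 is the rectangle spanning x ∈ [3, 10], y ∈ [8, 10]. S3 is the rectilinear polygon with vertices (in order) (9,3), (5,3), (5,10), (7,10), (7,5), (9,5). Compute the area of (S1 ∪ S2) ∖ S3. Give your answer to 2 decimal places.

22.00

|S1 ∪ S2| = 26.
|(S1 ∪ S2) ∩ S3| = 4.
|(S1 ∪ S2) ∖ S3| = 26 − 4 = 22.00.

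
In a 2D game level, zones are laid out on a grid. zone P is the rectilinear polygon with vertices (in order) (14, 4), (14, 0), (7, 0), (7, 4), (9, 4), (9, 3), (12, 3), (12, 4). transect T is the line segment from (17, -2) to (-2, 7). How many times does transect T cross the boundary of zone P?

2

The segment meets the boundary at (7,2.737), (12.778,0).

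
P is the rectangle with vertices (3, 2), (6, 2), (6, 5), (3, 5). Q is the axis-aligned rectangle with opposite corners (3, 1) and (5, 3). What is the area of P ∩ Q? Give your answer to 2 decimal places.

|P∩Q|: x∈[3,5], y∈[2,3] → 2·1 = 2.

2.00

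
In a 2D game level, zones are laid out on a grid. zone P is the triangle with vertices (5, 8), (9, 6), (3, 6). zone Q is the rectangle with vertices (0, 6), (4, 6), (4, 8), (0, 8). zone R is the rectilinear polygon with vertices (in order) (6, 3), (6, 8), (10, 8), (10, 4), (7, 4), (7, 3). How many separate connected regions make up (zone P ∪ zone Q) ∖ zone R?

1

(zone P ∪ zone Q) ∖ zone R is a single connected region.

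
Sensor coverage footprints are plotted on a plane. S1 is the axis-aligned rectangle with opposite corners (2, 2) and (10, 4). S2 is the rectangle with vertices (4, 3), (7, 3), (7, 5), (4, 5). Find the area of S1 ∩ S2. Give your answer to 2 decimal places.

|S1∩S2|: x∈[4,7], y∈[3,4] → 3·1 = 3.

3.00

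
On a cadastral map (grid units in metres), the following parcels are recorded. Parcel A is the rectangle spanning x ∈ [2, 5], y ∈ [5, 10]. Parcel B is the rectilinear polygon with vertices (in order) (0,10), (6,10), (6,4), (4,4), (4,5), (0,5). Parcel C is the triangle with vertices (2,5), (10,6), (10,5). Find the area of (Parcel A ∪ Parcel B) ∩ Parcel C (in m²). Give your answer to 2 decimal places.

1.00

The region (Parcel A ∪ Parcel B) ∩ Parcel C is the polygon with vertices (6,5), (4,5), (2,5), (6,5.5).
By the shoelace formula its area is 1.00.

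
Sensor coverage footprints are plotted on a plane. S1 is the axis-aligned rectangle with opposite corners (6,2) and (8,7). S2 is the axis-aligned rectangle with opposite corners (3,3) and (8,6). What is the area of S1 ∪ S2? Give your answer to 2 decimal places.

19.00

By inclusion–exclusion:
Individual areas: |S1| = 10, |S2| = 15.
|S1∩S2|: x∈[6,8], y∈[3,6] → 2·3 = 6.
|S1 ∪ S2| = 25 − 6 = 19.00.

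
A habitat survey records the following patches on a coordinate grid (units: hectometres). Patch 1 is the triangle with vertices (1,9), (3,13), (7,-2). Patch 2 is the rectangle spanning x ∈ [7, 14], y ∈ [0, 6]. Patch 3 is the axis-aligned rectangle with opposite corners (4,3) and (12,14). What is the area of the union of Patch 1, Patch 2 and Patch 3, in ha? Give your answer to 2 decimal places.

By inclusion–exclusion:
Individual areas: |Patch 1| = 23, |Patch 2| = 42, |Patch 3| = 88.
|Patch 1∩Patch 2| = 0.
|Patch 1∩Patch 3| = 5.1402.
|Patch 2∩Patch 3|: x∈[7,12], y∈[3,6] → 5·3 = 15.
|Patch 1∩Patch 2∩Patch 3| = 0.
|Patch 1 ∪ Patch 2 ∪ Patch 3| = 153 − 20.1402 + 0 = 132.86.

132.86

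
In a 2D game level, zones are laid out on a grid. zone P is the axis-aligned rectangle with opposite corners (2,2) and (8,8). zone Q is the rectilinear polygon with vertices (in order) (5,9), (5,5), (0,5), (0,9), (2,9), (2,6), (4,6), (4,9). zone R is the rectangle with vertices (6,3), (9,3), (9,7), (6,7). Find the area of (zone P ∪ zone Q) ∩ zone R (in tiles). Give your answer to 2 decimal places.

8.00

The region (zone P ∪ zone Q) ∩ zone R is the polygon with vertices (8,3), (6,3), (6,7), (8,7).
By the shoelace formula its area is 8.00.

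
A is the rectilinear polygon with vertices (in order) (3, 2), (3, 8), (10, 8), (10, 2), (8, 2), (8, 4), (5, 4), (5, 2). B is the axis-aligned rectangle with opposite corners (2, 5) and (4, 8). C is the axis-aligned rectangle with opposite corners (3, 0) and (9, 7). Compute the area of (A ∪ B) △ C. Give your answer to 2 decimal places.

33.00

|A ∪ B| = 39.
|(A ∪ B) ∩ C| = 24.
|(A ∪ B) △ C| = 39 + 42 − 48 = 33.00.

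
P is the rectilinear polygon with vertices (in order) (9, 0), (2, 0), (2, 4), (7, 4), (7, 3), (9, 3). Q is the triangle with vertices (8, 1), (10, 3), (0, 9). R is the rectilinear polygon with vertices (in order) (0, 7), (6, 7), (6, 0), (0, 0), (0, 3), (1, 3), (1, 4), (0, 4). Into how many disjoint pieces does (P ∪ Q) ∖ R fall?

(P ∪ Q) ∖ R splits into 2 disjoint pieces (area 1.3333, area 14.3).

2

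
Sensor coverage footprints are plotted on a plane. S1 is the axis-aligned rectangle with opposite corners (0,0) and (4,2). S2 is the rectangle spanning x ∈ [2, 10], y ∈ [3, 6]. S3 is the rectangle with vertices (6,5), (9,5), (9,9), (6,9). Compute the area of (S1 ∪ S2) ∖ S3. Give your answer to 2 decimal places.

29.00

|S1 ∪ S2| = 32.
|(S1 ∪ S2) ∩ S3| = 3.
|(S1 ∪ S2) ∖ S3| = 32 − 3 = 29.00.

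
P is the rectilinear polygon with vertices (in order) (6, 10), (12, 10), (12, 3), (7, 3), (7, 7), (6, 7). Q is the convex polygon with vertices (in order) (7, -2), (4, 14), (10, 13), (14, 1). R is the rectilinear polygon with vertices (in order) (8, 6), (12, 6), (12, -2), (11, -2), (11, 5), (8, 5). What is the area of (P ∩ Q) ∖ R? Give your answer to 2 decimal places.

|P ∩ Q| = 36.5.
|(P ∩ Q) ∩ R| = 6.
|(P ∩ Q) ∖ R| = 36.5 − 6 = 30.50.

30.50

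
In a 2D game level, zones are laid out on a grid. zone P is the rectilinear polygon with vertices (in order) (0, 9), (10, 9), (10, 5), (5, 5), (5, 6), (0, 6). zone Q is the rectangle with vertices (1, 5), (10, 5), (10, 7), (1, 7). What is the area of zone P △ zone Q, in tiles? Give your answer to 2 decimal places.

25.00

|zone P| = 35, |zone Q| = 18, |zone P∩zone Q| = 14.
|zone P △ zone Q| = |zone P| + |zone Q| − 2·|zone P∩zone Q| = 35 + 18 − 28 = 25.00.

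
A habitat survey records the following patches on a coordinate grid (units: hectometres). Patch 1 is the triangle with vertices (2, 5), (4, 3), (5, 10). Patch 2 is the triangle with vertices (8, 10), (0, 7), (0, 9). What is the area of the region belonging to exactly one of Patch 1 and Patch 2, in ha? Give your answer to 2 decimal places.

|Patch 1| = 8, |Patch 2| = 8, |Patch 1∩Patch 2| = 0.359.
|Patch 1 △ Patch 2| = |Patch 1| + |Patch 2| − 2·|Patch 1∩Patch 2| = 8 + 8 − 0.718 = 15.28.

15.28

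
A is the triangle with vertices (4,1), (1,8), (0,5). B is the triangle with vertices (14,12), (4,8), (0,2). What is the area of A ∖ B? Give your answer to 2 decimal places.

6.49

|A| = 8, |A∩B| = 1.5103.
|A ∖ B| = |A| − |A∩B| = 8 − 1.5103 = 6.49.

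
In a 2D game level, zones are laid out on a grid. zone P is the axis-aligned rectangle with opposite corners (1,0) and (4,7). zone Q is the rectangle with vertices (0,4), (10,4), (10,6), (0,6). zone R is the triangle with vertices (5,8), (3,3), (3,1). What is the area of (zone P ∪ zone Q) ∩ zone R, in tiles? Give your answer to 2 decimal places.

The region (zone P ∪ zone Q) ∩ zone R is the polygon with vertices (4.429,6), (3,1), (3,3), (4.2,6).
By the shoelace formula its area is 1.77.

1.77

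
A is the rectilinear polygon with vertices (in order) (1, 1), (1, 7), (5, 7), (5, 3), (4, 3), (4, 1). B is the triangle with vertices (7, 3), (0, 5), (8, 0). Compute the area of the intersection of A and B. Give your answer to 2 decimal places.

The intersection is the polygon with vertices (1,4.714), (5,3.571), (5,3), (4,3), (4,2.5), (1,4.375).
By the shoelace formula its area is 3.26.

3.26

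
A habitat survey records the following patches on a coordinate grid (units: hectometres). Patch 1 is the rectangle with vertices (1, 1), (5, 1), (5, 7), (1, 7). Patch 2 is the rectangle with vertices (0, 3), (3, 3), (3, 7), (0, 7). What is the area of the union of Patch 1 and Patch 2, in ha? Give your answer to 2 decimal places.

28.00

By inclusion–exclusion:
Individual areas: |Patch 1| = 24, |Patch 2| = 12.
|Patch 1∩Patch 2|: x∈[1,3], y∈[3,7] → 2·4 = 8.
|Patch 1 ∪ Patch 2| = 36 − 8 = 28.00.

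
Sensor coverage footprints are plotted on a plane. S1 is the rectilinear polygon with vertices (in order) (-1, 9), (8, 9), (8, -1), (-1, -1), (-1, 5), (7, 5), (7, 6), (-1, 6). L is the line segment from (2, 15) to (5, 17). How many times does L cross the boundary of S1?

0

The segment lies entirely outside S1 and never meets its boundary.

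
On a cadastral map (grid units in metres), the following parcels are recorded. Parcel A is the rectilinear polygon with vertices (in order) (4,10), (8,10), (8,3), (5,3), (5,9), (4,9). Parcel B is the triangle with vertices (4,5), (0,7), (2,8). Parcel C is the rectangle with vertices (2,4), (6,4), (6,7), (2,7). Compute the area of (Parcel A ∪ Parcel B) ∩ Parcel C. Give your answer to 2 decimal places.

4.67

|Parcel A ∪ Parcel B| = 26.
|(Parcel A ∪ Parcel B) ∩ Parcel C| = 4.67.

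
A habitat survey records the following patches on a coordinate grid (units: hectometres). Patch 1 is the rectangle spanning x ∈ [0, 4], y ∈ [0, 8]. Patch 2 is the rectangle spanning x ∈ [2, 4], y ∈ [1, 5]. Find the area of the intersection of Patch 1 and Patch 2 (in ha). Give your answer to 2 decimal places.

8.00

|Patch 1∩Patch 2|: x∈[2,4], y∈[1,5] → 2·4 = 8.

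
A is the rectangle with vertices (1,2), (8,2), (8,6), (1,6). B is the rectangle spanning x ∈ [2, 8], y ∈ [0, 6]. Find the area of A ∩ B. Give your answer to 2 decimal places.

|A∩B|: x∈[2,8], y∈[2,6] → 6·4 = 24.

24.00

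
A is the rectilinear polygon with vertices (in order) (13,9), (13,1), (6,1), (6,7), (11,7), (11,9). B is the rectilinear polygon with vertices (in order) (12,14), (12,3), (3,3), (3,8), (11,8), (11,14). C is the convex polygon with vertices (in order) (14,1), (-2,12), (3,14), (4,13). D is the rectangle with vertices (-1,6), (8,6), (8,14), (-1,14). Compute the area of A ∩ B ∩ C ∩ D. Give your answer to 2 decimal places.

The intersection is the polygon with vertices (6,6.5), (6,7), (8,7), (8,6), (6.727,6).
By the shoelace formula its area is 1.82.

1.82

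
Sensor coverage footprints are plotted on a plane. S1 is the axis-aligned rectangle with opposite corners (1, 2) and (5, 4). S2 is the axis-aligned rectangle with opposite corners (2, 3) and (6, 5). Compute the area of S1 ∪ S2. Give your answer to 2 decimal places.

By inclusion–exclusion:
Individual areas: |S1| = 8, |S2| = 8.
|S1∩S2|: x∈[2,5], y∈[3,4] → 3·1 = 3.
|S1 ∪ S2| = 16 − 3 = 13.00.

13.00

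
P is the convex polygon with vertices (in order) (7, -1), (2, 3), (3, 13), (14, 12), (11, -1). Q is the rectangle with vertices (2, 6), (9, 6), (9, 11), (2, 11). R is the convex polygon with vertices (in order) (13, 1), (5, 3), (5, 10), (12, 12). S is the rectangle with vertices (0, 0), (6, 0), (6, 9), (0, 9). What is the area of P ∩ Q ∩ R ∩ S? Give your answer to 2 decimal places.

The intersection is the polygon with vertices (5,6), (5,9), (6,9), (6,6).
By the shoelace formula its area is 3.00.

3.00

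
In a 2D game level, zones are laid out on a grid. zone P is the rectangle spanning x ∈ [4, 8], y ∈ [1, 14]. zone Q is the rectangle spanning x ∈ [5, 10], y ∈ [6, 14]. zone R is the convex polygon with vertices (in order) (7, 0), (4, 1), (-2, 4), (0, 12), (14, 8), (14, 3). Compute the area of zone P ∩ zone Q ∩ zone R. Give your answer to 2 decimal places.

The intersection is the polygon with vertices (5,6), (5,10.571), (8,9.714), (8,6).
By the shoelace formula its area is 12.43.

12.43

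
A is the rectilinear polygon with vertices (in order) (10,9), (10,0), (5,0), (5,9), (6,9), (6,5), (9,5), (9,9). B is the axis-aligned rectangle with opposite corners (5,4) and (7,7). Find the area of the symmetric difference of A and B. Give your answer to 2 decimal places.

|A| = 33, |B| = 6, |A∩B| = 4.
|A △ B| = |A| + |B| − 2·|A∩B| = 33 + 6 − 8 = 31.00.

31.00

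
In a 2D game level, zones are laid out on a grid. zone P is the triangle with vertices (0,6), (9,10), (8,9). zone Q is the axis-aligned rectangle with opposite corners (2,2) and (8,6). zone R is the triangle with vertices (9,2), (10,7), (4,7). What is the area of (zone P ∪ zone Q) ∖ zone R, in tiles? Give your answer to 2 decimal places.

|zone P ∪ zone Q| = 26.5.
|(zone P ∪ zone Q) ∩ zone R| = 4.5.
|(zone P ∪ zone Q) ∖ zone R| = 26.5 − 4.5 = 22.00.

22.00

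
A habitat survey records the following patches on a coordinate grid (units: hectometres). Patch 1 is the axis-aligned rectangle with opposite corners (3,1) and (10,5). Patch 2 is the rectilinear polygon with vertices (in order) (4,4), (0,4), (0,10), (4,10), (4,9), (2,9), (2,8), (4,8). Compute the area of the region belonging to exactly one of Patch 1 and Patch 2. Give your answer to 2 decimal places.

|Patch 1| = 28, |Patch 2| = 22, |Patch 1∩Patch 2| = 1.
|Patch 1 △ Patch 2| = |Patch 1| + |Patch 2| − 2·|Patch 1∩Patch 2| = 28 + 22 − 2 = 48.00.

48.00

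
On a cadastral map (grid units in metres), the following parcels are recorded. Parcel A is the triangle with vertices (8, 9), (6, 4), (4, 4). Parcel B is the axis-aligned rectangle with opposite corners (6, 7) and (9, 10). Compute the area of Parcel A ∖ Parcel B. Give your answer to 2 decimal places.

4.20

|Parcel A| = 5, |Parcel A∩Parcel B| = 0.8.
|Parcel A ∖ Parcel B| = |Parcel A| − |Parcel A∩Parcel B| = 5 − 0.8 = 4.20.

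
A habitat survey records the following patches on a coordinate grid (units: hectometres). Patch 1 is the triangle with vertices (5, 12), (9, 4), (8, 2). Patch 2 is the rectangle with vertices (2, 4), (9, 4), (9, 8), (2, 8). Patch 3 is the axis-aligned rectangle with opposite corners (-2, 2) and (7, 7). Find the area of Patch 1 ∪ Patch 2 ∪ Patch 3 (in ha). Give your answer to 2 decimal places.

By inclusion–exclusion:
Individual areas: |Patch 1| = 8, |Patch 2| = 28, |Patch 3| = 45.
|Patch 1∩Patch 2| = 4.8.
|Patch 1∩Patch 3| = 0.4167.
|Patch 2∩Patch 3|: x∈[2,7], y∈[4,7] → 5·3 = 15.
|Patch 1∩Patch 2∩Patch 3| = 0.4167.
|Patch 1 ∪ Patch 2 ∪ Patch 3| = 81 − 20.2167 + 0.4167 = 61.20.

61.20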